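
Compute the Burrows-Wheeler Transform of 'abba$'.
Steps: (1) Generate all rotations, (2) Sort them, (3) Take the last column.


Rotations (sorted):
  0: $abba -> last char: a
  1: a$abb -> last char: b
  2: abba$ -> last char: $
  3: ba$ab -> last char: b
  4: bba$a -> last char: a


BWT = ab$ba


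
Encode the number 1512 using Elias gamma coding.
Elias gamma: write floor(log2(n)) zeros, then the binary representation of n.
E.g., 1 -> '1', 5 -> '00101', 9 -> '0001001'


num_bits = floor(log2(1512)) + 1 = 11
leading_zeros = num_bits - 1 = 10
binary(1512) = 10111101000

Elias gamma(1512) = '0000000000' + '10111101000' = 000000000010111101000 (21 bits)


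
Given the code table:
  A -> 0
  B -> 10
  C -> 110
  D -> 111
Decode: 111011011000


Decoding:
111 -> D
0 -> A
110 -> C
110 -> C
0 -> A
0 -> A


Result: DACCAA


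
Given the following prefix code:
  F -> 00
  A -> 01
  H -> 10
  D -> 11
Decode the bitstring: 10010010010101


Decoding step by step:
Bits 10 -> H
Bits 01 -> A
Bits 00 -> F
Bits 10 -> H
Bits 01 -> A
Bits 01 -> A
Bits 01 -> A


Decoded message: HAFHAAA


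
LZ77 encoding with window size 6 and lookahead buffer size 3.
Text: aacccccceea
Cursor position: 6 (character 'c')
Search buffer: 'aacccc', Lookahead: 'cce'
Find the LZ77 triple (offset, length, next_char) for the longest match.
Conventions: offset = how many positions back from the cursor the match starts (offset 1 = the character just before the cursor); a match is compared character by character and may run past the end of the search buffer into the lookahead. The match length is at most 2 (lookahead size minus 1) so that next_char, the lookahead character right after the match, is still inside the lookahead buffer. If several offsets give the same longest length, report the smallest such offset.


Try each offset into the search buffer:
  offset=1 (pos 5, char 'c'): match length 2
  offset=2 (pos 4, char 'c'): match length 2
  offset=3 (pos 3, char 'c'): match length 2
  offset=4 (pos 2, char 'c'): match length 2
  offset=5 (pos 1, char 'a'): match length 0
  offset=6 (pos 0, char 'a'): match length 0
Longest match has length 2, found at offsets 1, 2, 3, 4; take the smallest, offset 1.
next_char = character at position 6 + 2 = 8 -> 'e'

Best match: offset=1, length=2 (matching 'cc' starting at position 5)
LZ77 triple: (1, 2, 'e')


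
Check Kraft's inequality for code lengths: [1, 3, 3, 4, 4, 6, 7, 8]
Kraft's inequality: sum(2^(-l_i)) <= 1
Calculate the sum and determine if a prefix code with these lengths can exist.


Sum = 2^(-1) + 2^(-3) + 2^(-3) + 2^(-4) + 2^(-4) + 2^(-6) + 2^(-7) + 2^(-8)
    = 0.5 + 0.125 + 0.125 + 0.0625 + 0.0625 + 0.015625 + 0.0078125 + 0.00390625
    = 231/256 = 0.90234375
Since 0.90234375 <= 1, Kraft's inequality IS satisfied.
A prefix code with these lengths CAN exist.

Kraft sum = 0.90234375. Satisfied.


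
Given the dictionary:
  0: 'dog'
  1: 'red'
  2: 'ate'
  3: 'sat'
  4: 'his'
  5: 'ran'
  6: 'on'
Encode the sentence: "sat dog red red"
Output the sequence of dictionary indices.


Look up each word in the dictionary:
  'sat' -> 3
  'dog' -> 0
  'red' -> 1
  'red' -> 1

Encoded: [3, 0, 1, 1]


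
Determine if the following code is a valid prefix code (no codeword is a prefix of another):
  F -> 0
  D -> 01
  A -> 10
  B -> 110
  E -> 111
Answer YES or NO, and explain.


Checking each pair (does one codeword prefix another?):
  F='0' vs D='01': prefix -- VIOLATION

NO -- this is NOT a valid prefix code. F (0) is a prefix of D (01).


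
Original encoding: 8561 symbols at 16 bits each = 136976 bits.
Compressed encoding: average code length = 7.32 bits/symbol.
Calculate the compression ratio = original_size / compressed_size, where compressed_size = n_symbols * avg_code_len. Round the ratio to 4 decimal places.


original_size = n_symbols * orig_bits = 8561 * 16 = 136976 bits
compressed_size = n_symbols * avg_code_len = 8561 * 7.32 = 62666.52 bits
ratio = original_size / compressed_size = 136976 / 62666.52 = 2.1858

Compression ratio = 2.1858


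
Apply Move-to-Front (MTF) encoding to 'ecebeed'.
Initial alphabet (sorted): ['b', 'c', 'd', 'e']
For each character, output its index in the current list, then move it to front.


MTF encoding:
'e': index 3 in ['b', 'c', 'd', 'e'] -> ['e', 'b', 'c', 'd']
'c': index 2 in ['e', 'b', 'c', 'd'] -> ['c', 'e', 'b', 'd']
'e': index 1 in ['c', 'e', 'b', 'd'] -> ['e', 'c', 'b', 'd']
'b': index 2 in ['e', 'c', 'b', 'd'] -> ['b', 'e', 'c', 'd']
'e': index 1 in ['b', 'e', 'c', 'd'] -> ['e', 'b', 'c', 'd']
'e': index 0 in ['e', 'b', 'c', 'd'] -> ['e', 'b', 'c', 'd']
'd': index 3 in ['e', 'b', 'c', 'd'] -> ['d', 'e', 'b', 'c']


Output: [3, 2, 1, 2, 1, 0, 3]


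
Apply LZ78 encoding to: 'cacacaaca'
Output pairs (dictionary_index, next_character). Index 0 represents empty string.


LZ78 encoding steps:
Dictionary: {0: ''}
Step 1: w='' (idx 0), next='c' -> output (0, 'c'), add 'c' as idx 1
Step 2: w='' (idx 0), next='a' -> output (0, 'a'), add 'a' as idx 2
Step 3: w='c' (idx 1), next='a' -> output (1, 'a'), add 'ca' as idx 3
Step 4: w='ca' (idx 3), next='a' -> output (3, 'a'), add 'caa' as idx 4
Step 5: w='ca' (idx 3), end of input -> output (3, '')


Encoded: [(0, 'c'), (0, 'a'), (1, 'a'), (3, 'a'), (3, '')]


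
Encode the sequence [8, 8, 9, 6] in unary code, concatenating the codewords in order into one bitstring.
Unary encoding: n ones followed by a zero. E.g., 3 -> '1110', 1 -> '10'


Encode each number as n ones followed by a terminating 0:
  8 -> 111111110 (9 bits)
  8 -> 111111110 (9 bits)
  9 -> 1111111110 (10 bits)
  6 -> 1111110 (7 bits)
Total length = 9 + 9 + 10 + 7 = 35 bits.

Unary([8, 8, 9, 6]) = 11111111011111111011111111101111110 (35 bits)


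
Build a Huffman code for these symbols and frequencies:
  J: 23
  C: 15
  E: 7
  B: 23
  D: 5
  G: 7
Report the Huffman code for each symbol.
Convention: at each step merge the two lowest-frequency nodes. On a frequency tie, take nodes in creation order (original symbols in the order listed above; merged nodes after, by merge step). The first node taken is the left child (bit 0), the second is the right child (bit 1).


Huffman tree construction:
Step 1: Merge D(5) + E(7) = 12
Step 2: Merge G(7) + (D+E)(12) = 19
Step 3: Merge C(15) + (G+(D+E))(19) = 34
Step 4: Merge J(23) + B(23) = 46
Step 5: Merge (C+(G+(D+E)))(34) + (J+B)(46) = 80
Read each symbol's code off the tree from the root (left child = 0, right child = 1).

Codes:
  J: 10 (length 2)
  C: 00 (length 2)
  E: 0111 (length 4)
  B: 11 (length 2)
  D: 0110 (length 4)
  G: 010 (length 3)
Average code length: 191/80 = 2.3875 bits/symbol


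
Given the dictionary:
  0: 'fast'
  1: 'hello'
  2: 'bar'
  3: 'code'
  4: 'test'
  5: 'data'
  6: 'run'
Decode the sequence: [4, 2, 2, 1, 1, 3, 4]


Look up each index in the dictionary:
  4 -> 'test'
  2 -> 'bar'
  2 -> 'bar'
  1 -> 'hello'
  1 -> 'hello'
  3 -> 'code'
  4 -> 'test'

Decoded: "test bar bar hello hello code test"


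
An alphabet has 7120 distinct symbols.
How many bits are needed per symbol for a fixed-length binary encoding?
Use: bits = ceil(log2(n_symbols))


log2(7120) = 12.7977
Bracket: 2^12 = 4096 < 7120 <= 2^13 = 8192
So ceil(log2(7120)) = 13

bits = ceil(log2(7120)) = ceil(12.7977) = 13 bits


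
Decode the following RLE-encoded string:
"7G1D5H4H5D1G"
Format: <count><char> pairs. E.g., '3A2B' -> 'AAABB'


Expanding each <count><char> pair:
  7G -> 'GGGGGGG'
  1D -> 'D'
  5H -> 'HHHHH'
  4H -> 'HHHH'
  5D -> 'DDDDD'
  1G -> 'G'

Decoded = GGGGGGGDHHHHHHHHHDDDDDG


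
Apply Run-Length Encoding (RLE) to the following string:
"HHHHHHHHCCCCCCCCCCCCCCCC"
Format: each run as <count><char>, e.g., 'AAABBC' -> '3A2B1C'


Scanning runs left to right:
  i=0: run of 'H' x 8 -> '8H'
  i=8: run of 'C' x 16 -> '16C'

RLE = 8H16C


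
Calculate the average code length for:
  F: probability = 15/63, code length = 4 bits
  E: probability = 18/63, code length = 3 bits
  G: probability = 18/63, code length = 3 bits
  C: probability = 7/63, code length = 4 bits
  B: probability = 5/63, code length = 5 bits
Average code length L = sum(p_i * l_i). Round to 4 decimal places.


Weighted contributions p_i * l_i:
  F: (15/63) * 4 = 60/63
  E: (18/63) * 3 = 54/63
  G: (18/63) * 3 = 54/63
  C: (7/63) * 4 = 28/63
  B: (5/63) * 5 = 25/63
Sum = (60 + 54 + 54 + 28 + 25)/63 = 221/63

L = 221/63 = 3.5079 bits/symbol


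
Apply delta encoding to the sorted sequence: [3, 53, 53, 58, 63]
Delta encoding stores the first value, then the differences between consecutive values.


First value: 3
Deltas:
  53 - 3 = 50
  53 - 53 = 0
  58 - 53 = 5
  63 - 58 = 5


Delta encoded: [3, 50, 0, 5, 5]


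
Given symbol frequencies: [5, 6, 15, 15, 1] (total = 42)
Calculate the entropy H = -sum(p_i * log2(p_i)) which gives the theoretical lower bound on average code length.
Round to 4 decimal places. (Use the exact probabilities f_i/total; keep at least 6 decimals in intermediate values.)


Per-symbol terms -p_i * log2(p_i) with p_i = f_i/42:
  p = 5/42 = 0.119048: log2(p) = -3.070389, -p*log2(p) = 0.365523
  p = 6/42 = 0.142857: log2(p) = -2.807355, -p*log2(p) = 0.401051
  p = 15/42 = 0.357143: log2(p) = -1.485427, -p*log2(p) = 0.530510
  p = 15/42 = 0.357143: log2(p) = -1.485427, -p*log2(p) = 0.530510
  p = 1/42 = 0.023810: log2(p) = -5.392317, -p*log2(p) = 0.128389
H = 0.365523 + 0.401051 + 0.530510 + 0.530510 + 0.128389 = 1.955983

H = 1.956 bits/symbol


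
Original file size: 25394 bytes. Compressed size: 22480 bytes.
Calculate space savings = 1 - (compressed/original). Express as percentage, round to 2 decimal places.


ratio = compressed/original = 22480/25394 = 0.885248
savings = 1 - ratio = 1 - 0.885248 = 0.114752
as a percentage: 0.114752 * 100 = 11.48%

Space savings = 1 - 22480/25394 = 11.48%


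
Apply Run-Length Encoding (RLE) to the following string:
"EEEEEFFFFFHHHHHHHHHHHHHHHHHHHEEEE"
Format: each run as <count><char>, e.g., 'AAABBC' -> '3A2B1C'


Scanning runs left to right:
  i=0: run of 'E' x 5 -> '5E'
  i=5: run of 'F' x 5 -> '5F'
  i=10: run of 'H' x 19 -> '19H'
  i=29: run of 'E' x 4 -> '4E'

RLE = 5E5F19H4E


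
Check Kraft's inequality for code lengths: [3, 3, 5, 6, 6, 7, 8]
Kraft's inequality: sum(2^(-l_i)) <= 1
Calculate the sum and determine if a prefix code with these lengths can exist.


Sum = 2^(-3) + 2^(-3) + 2^(-5) + 2^(-6) + 2^(-6) + 2^(-7) + 2^(-8)
    = 0.125 + 0.125 + 0.03125 + 0.015625 + 0.015625 + 0.0078125 + 0.00390625
    = 83/256 = 0.32421875
Since 0.32421875 <= 1, Kraft's inequality IS satisfied.
A prefix code with these lengths CAN exist.

Kraft sum = 0.32421875. Satisfied.


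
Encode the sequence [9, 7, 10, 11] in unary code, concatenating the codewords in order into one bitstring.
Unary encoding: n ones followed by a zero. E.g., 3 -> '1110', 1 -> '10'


Encode each number as n ones followed by a terminating 0:
  9 -> 1111111110 (10 bits)
  7 -> 11111110 (8 bits)
  10 -> 11111111110 (11 bits)
  11 -> 111111111110 (12 bits)
Total length = 10 + 8 + 11 + 12 = 41 bits.

Unary([9, 7, 10, 11]) = 11111111101111111011111111110111111111110 (41 bits)


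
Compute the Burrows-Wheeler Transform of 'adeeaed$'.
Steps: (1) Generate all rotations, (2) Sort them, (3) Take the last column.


Rotations (sorted):
  0: $adeeaed -> last char: d
  1: adeeaed$ -> last char: $
  2: aed$adee -> last char: e
  3: d$adeeae -> last char: e
  4: deeaed$a -> last char: a
  5: eaed$ade -> last char: e
  6: ed$adeea -> last char: a
  7: eeaed$ad -> last char: d


BWT = d$eeaead


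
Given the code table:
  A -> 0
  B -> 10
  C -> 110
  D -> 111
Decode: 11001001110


Decoding:
110 -> C
0 -> A
10 -> B
0 -> A
111 -> D
0 -> A


Result: CABADA


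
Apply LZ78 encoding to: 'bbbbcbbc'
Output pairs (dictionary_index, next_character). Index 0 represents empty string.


LZ78 encoding steps:
Dictionary: {0: ''}
Step 1: w='' (idx 0), next='b' -> output (0, 'b'), add 'b' as idx 1
Step 2: w='b' (idx 1), next='b' -> output (1, 'b'), add 'bb' as idx 2
Step 3: w='b' (idx 1), next='c' -> output (1, 'c'), add 'bc' as idx 3
Step 4: w='bb' (idx 2), next='c' -> output (2, 'c'), add 'bbc' as idx 4


Encoded: [(0, 'b'), (1, 'b'), (1, 'c'), (2, 'c')]


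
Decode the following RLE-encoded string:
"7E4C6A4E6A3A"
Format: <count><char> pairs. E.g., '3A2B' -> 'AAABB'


Expanding each <count><char> pair:
  7E -> 'EEEEEEE'
  4C -> 'CCCC'
  6A -> 'AAAAAA'
  4E -> 'EEEE'
  6A -> 'AAAAAA'
  3A -> 'AAA'

Decoded = EEEEEEECCCCAAAAAAEEEEAAAAAAAAA


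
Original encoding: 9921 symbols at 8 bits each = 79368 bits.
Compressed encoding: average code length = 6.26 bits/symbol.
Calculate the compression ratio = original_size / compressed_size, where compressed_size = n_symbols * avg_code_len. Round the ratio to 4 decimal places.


original_size = n_symbols * orig_bits = 9921 * 8 = 79368 bits
compressed_size = n_symbols * avg_code_len = 9921 * 6.26 = 62105.46 bits
ratio = original_size / compressed_size = 79368 / 62105.46 = 1.278

Compression ratio = 1.278


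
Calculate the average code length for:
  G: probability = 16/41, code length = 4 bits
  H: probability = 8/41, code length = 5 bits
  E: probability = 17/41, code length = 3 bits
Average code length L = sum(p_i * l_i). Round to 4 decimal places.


Weighted contributions p_i * l_i:
  G: (16/41) * 4 = 64/41
  H: (8/41) * 5 = 40/41
  E: (17/41) * 3 = 51/41
Sum = (64 + 40 + 51)/41 = 155/41

L = 155/41 = 3.7805 bits/symbol


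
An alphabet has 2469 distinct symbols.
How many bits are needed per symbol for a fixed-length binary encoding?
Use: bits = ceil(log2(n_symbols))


log2(2469) = 11.2697
Bracket: 2^11 = 2048 < 2469 <= 2^12 = 4096
So ceil(log2(2469)) = 12

bits = ceil(log2(2469)) = ceil(11.2697) = 12 bits


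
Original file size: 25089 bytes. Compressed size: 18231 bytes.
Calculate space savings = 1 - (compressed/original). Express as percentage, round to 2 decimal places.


ratio = compressed/original = 18231/25089 = 0.726653
savings = 1 - ratio = 1 - 0.726653 = 0.273347
as a percentage: 0.273347 * 100 = 27.33%

Space savings = 1 - 18231/25089 = 27.33%


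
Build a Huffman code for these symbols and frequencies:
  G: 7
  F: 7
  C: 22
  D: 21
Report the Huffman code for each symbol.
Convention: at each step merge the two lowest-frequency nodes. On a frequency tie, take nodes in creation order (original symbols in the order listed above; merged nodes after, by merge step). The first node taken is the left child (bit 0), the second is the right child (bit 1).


Huffman tree construction:
Step 1: Merge G(7) + F(7) = 14
Step 2: Merge (G+F)(14) + D(21) = 35
Step 3: Merge C(22) + ((G+F)+D)(35) = 57
Read each symbol's code off the tree from the root (left child = 0, right child = 1).

Codes:
  G: 100 (length 3)
  F: 101 (length 3)
  C: 0 (length 1)
  D: 11 (length 2)
Average code length: 106/57 = 1.8596 bits/symbol


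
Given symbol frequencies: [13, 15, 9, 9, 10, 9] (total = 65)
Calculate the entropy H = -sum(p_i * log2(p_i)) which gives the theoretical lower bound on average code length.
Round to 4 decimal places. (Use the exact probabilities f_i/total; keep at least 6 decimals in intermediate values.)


Per-symbol terms -p_i * log2(p_i) with p_i = f_i/65:
  p = 13/65 = 0.200000: log2(p) = -2.321928, -p*log2(p) = 0.464386
  p = 15/65 = 0.230769: log2(p) = -2.115477, -p*log2(p) = 0.488187
  p = 9/65 = 0.138462: log2(p) = -2.852443, -p*log2(p) = 0.394954
  p = 9/65 = 0.138462: log2(p) = -2.852443, -p*log2(p) = 0.394954
  p = 10/65 = 0.153846: log2(p) = -2.700440, -p*log2(p) = 0.415452
  p = 9/65 = 0.138462: log2(p) = -2.852443, -p*log2(p) = 0.394954
H = 0.464386 + 0.488187 + 0.394954 + 0.394954 + 0.415452 + 0.394954 = 2.552887

H = 2.5529 bits/symbol


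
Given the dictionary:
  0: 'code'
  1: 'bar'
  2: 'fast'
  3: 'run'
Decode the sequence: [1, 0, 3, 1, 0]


Look up each index in the dictionary:
  1 -> 'bar'
  0 -> 'code'
  3 -> 'run'
  1 -> 'bar'
  0 -> 'code'

Decoded: "bar code run bar code"


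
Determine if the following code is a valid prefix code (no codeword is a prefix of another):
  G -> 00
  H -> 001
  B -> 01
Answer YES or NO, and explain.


Checking each pair (does one codeword prefix another?):
  G='00' vs H='001': prefix -- VIOLATION

NO -- this is NOT a valid prefix code. G (00) is a prefix of H (001).


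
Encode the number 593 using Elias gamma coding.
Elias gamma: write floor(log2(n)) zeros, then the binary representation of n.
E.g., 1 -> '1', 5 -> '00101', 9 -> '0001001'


num_bits = floor(log2(593)) + 1 = 10
leading_zeros = num_bits - 1 = 9
binary(593) = 1001010001

Elias gamma(593) = '000000000' + '1001010001' = 0000000001001010001 (19 bits)


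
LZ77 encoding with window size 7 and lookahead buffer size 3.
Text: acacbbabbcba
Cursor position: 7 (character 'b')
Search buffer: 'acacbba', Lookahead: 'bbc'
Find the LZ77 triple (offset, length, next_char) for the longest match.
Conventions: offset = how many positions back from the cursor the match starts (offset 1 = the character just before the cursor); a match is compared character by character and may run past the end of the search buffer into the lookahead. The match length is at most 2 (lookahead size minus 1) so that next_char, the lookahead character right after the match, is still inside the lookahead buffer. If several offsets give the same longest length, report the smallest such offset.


Try each offset into the search buffer:
  offset=1 (pos 6, char 'a'): match length 0
  offset=2 (pos 5, char 'b'): match length 1
  offset=3 (pos 4, char 'b'): match length 2
  offset=4 (pos 3, char 'c'): match length 0
  offset=5 (pos 2, char 'a'): match length 0
  offset=6 (pos 1, char 'c'): match length 0
  offset=7 (pos 0, char 'a'): match length 0
Longest match has length 2 at offset 3.
next_char = character at position 7 + 2 = 9 -> 'c'

Best match: offset=3, length=2 (matching 'bb' starting at position 4)
LZ77 triple: (3, 2, 'c')


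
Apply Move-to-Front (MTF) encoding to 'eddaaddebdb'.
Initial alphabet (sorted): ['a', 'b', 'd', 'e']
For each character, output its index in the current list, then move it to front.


MTF encoding:
'e': index 3 in ['a', 'b', 'd', 'e'] -> ['e', 'a', 'b', 'd']
'd': index 3 in ['e', 'a', 'b', 'd'] -> ['d', 'e', 'a', 'b']
'd': index 0 in ['d', 'e', 'a', 'b'] -> ['d', 'e', 'a', 'b']
'a': index 2 in ['d', 'e', 'a', 'b'] -> ['a', 'd', 'e', 'b']
'a': index 0 in ['a', 'd', 'e', 'b'] -> ['a', 'd', 'e', 'b']
'd': index 1 in ['a', 'd', 'e', 'b'] -> ['d', 'a', 'e', 'b']
'd': index 0 in ['d', 'a', 'e', 'b'] -> ['d', 'a', 'e', 'b']
'e': index 2 in ['d', 'a', 'e', 'b'] -> ['e', 'd', 'a', 'b']
'b': index 3 in ['e', 'd', 'a', 'b'] -> ['b', 'e', 'd', 'a']
'd': index 2 in ['b', 'e', 'd', 'a'] -> ['d', 'b', 'e', 'a']
'b': index 1 in ['d', 'b', 'e', 'a'] -> ['b', 'd', 'e', 'a']


Output: [3, 3, 0, 2, 0, 1, 0, 2, 3, 2, 1]


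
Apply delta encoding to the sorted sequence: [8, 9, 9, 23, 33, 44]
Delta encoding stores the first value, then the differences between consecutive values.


First value: 8
Deltas:
  9 - 8 = 1
  9 - 9 = 0
  23 - 9 = 14
  33 - 23 = 10
  44 - 33 = 11


Delta encoded: [8, 1, 0, 14, 10, 11]


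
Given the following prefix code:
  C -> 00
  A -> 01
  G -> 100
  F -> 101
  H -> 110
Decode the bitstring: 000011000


Decoding step by step:
Bits 00 -> C
Bits 00 -> C
Bits 110 -> H
Bits 00 -> C


Decoded message: CCHC


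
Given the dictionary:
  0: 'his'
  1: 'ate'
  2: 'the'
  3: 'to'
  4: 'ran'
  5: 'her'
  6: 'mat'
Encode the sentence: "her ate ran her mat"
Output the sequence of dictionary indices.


Look up each word in the dictionary:
  'her' -> 5
  'ate' -> 1
  'ran' -> 4
  'her' -> 5
  'mat' -> 6

Encoded: [5, 1, 4, 5, 6]


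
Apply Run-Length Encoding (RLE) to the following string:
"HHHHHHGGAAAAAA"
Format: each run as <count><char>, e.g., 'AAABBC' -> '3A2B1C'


Scanning runs left to right:
  i=0: run of 'H' x 6 -> '6H'
  i=6: run of 'G' x 2 -> '2G'
  i=8: run of 'A' x 6 -> '6A'

RLE = 6H2G6A


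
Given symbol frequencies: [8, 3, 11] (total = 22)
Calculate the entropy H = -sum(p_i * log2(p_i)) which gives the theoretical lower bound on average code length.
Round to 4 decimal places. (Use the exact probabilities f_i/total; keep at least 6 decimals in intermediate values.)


Per-symbol terms -p_i * log2(p_i) with p_i = f_i/22:
  p = 8/22 = 0.363636: log2(p) = -1.459432, -p*log2(p) = 0.530702
  p = 3/22 = 0.136364: log2(p) = -2.874469, -p*log2(p) = 0.391973
  p = 11/22 = 0.500000: log2(p) = -1.000000, -p*log2(p) = 0.500000
H = 0.530702 + 0.391973 + 0.500000 = 1.422675

H = 1.4227 bits/symbol


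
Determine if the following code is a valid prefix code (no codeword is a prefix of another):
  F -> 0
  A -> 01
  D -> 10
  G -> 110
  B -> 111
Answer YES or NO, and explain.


Checking each pair (does one codeword prefix another?):
  F='0' vs A='01': prefix -- VIOLATION

NO -- this is NOT a valid prefix code. F (0) is a prefix of A (01).


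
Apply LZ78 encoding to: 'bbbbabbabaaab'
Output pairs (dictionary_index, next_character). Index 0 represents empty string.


LZ78 encoding steps:
Dictionary: {0: ''}
Step 1: w='' (idx 0), next='b' -> output (0, 'b'), add 'b' as idx 1
Step 2: w='b' (idx 1), next='b' -> output (1, 'b'), add 'bb' as idx 2
Step 3: w='b' (idx 1), next='a' -> output (1, 'a'), add 'ba' as idx 3
Step 4: w='bb' (idx 2), next='a' -> output (2, 'a'), add 'bba' as idx 4
Step 5: w='ba' (idx 3), next='a' -> output (3, 'a'), add 'baa' as idx 5
Step 6: w='' (idx 0), next='a' -> output (0, 'a'), add 'a' as idx 6
Step 7: w='b' (idx 1), end of input -> output (1, '')


Encoded: [(0, 'b'), (1, 'b'), (1, 'a'), (2, 'a'), (3, 'a'), (0, 'a'), (1, '')]


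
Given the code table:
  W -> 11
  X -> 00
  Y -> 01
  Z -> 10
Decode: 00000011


Decoding:
00 -> X
00 -> X
00 -> X
11 -> W


Result: XXXW


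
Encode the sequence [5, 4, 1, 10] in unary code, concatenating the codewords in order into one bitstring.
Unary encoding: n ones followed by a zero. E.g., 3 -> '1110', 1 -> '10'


Encode each number as n ones followed by a terminating 0:
  5 -> 111110 (6 bits)
  4 -> 11110 (5 bits)
  1 -> 10 (2 bits)
  10 -> 11111111110 (11 bits)
Total length = 6 + 5 + 2 + 11 = 24 bits.

Unary([5, 4, 1, 10]) = 111110111101011111111110 (24 bits)


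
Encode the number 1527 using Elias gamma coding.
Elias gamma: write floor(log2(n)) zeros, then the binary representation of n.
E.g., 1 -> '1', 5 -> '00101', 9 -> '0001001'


num_bits = floor(log2(1527)) + 1 = 11
leading_zeros = num_bits - 1 = 10
binary(1527) = 10111110111

Elias gamma(1527) = '0000000000' + '10111110111' = 000000000010111110111 (21 bits)


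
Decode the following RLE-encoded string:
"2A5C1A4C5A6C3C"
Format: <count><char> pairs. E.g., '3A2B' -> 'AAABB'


Expanding each <count><char> pair:
  2A -> 'AA'
  5C -> 'CCCCC'
  1A -> 'A'
  4C -> 'CCCC'
  5A -> 'AAAAA'
  6C -> 'CCCCCC'
  3C -> 'CCC'

Decoded = AACCCCCACCCCAAAAACCCCCCCCC


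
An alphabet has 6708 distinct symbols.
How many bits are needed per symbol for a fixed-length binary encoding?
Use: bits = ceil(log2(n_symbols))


log2(6708) = 12.7117
Bracket: 2^12 = 4096 < 6708 <= 2^13 = 8192
So ceil(log2(6708)) = 13

bits = ceil(log2(6708)) = ceil(12.7117) = 13 bits


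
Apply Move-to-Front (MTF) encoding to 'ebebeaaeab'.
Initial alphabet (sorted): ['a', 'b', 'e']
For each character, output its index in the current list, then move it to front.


MTF encoding:
'e': index 2 in ['a', 'b', 'e'] -> ['e', 'a', 'b']
'b': index 2 in ['e', 'a', 'b'] -> ['b', 'e', 'a']
'e': index 1 in ['b', 'e', 'a'] -> ['e', 'b', 'a']
'b': index 1 in ['e', 'b', 'a'] -> ['b', 'e', 'a']
'e': index 1 in ['b', 'e', 'a'] -> ['e', 'b', 'a']
'a': index 2 in ['e', 'b', 'a'] -> ['a', 'e', 'b']
'a': index 0 in ['a', 'e', 'b'] -> ['a', 'e', 'b']
'e': index 1 in ['a', 'e', 'b'] -> ['e', 'a', 'b']
'a': index 1 in ['e', 'a', 'b'] -> ['a', 'e', 'b']
'b': index 2 in ['a', 'e', 'b'] -> ['b', 'a', 'e']


Output: [2, 2, 1, 1, 1, 2, 0, 1, 1, 2]


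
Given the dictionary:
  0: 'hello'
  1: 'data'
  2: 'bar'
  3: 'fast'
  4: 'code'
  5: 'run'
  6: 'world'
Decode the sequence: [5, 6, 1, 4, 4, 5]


Look up each index in the dictionary:
  5 -> 'run'
  6 -> 'world'
  1 -> 'data'
  4 -> 'code'
  4 -> 'code'
  5 -> 'run'

Decoded: "run world data code code run"


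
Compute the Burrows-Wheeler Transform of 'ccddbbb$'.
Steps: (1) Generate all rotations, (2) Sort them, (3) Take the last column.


Rotations (sorted):
  0: $ccddbbb -> last char: b
  1: b$ccddbb -> last char: b
  2: bb$ccddb -> last char: b
  3: bbb$ccdd -> last char: d
  4: ccddbbb$ -> last char: $
  5: cddbbb$c -> last char: c
  6: dbbb$ccd -> last char: d
  7: ddbbb$cc -> last char: c


BWT = bbbd$cdc


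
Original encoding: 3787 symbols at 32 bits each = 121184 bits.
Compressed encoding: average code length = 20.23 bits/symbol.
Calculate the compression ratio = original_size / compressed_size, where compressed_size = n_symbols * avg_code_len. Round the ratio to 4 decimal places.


original_size = n_symbols * orig_bits = 3787 * 32 = 121184 bits
compressed_size = n_symbols * avg_code_len = 3787 * 20.23 = 76611.01 bits
ratio = original_size / compressed_size = 121184 / 76611.01 = 1.5818

Compression ratio = 1.5818


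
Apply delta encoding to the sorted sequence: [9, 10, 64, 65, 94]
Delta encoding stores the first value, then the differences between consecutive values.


First value: 9
Deltas:
  10 - 9 = 1
  64 - 10 = 54
  65 - 64 = 1
  94 - 65 = 29


Delta encoded: [9, 1, 54, 1, 29]


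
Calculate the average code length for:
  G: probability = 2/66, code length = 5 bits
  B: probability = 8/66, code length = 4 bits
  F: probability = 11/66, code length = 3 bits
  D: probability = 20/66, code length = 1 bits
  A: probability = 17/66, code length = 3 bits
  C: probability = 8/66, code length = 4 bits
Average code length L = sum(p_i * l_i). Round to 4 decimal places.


Weighted contributions p_i * l_i:
  G: (2/66) * 5 = 10/66
  B: (8/66) * 4 = 32/66
  F: (11/66) * 3 = 33/66
  D: (20/66) * 1 = 20/66
  A: (17/66) * 3 = 51/66
  C: (8/66) * 4 = 32/66
Sum = (10 + 32 + 33 + 20 + 51 + 32)/66 = 178/66

L = 178/66 = 2.6970 bits/symbol


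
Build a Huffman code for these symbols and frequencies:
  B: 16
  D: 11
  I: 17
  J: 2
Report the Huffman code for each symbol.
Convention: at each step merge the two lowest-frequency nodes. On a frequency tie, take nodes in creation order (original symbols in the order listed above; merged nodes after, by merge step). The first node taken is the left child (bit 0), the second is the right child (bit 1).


Huffman tree construction:
Step 1: Merge J(2) + D(11) = 13
Step 2: Merge (J+D)(13) + B(16) = 29
Step 3: Merge I(17) + ((J+D)+B)(29) = 46
Read each symbol's code off the tree from the root (left child = 0, right child = 1).

Codes:
  B: 11 (length 2)
  D: 101 (length 3)
  I: 0 (length 1)
  J: 100 (length 3)
Average code length: 88/46 = 1.9130 bits/symbol


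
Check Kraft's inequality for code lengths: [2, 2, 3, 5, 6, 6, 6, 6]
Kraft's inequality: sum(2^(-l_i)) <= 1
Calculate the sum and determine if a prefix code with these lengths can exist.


Sum = 2^(-2) + 2^(-2) + 2^(-3) + 2^(-5) + 2^(-6) + 2^(-6) + 2^(-6) + 2^(-6)
    = 0.25 + 0.25 + 0.125 + 0.03125 + 0.015625 + 0.015625 + 0.015625 + 0.015625
    = 46/64 = 0.71875
Since 0.71875 <= 1, Kraft's inequality IS satisfied.
A prefix code with these lengths CAN exist.

Kraft sum = 0.71875. Satisfied.


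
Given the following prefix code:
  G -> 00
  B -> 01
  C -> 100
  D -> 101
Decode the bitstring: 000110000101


Decoding step by step:
Bits 00 -> G
Bits 01 -> B
Bits 100 -> C
Bits 00 -> G
Bits 101 -> D


Decoded message: GBCGD


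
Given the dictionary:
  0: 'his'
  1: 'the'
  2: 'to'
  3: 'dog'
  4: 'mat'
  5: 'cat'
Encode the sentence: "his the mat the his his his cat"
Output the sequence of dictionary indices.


Look up each word in the dictionary:
  'his' -> 0
  'the' -> 1
  'mat' -> 4
  'the' -> 1
  'his' -> 0
  'his' -> 0
  'his' -> 0
  'cat' -> 5

Encoded: [0, 1, 4, 1, 0, 0, 0, 5]


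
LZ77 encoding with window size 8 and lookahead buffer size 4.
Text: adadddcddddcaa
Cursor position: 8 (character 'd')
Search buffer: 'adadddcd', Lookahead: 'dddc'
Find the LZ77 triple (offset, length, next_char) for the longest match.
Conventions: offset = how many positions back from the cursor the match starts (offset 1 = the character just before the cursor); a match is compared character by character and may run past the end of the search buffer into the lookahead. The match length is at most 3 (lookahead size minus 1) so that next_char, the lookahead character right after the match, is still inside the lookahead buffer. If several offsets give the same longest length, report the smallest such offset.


Try each offset into the search buffer:
  offset=1 (pos 7, char 'd'): match length 3
  offset=2 (pos 6, char 'c'): match length 0
  offset=3 (pos 5, char 'd'): match length 1
  offset=4 (pos 4, char 'd'): match length 2
  offset=5 (pos 3, char 'd'): match length 3
  offset=6 (pos 2, char 'a'): match length 0
  offset=7 (pos 1, char 'd'): match length 1
  offset=8 (pos 0, char 'a'): match length 0
Longest match has length 3, found at offsets 1, 5; take the smallest, offset 1.
next_char = character at position 8 + 3 = 11 -> 'c'

Best match: offset=1, length=3 (matching 'ddd' starting at position 7)
LZ77 triple: (1, 3, 'c')


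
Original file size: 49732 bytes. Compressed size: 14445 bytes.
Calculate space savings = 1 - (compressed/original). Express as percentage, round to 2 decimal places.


ratio = compressed/original = 14445/49732 = 0.290457
savings = 1 - ratio = 1 - 0.290457 = 0.709543
as a percentage: 0.709543 * 100 = 70.95%

Space savings = 1 - 14445/49732 = 70.95%


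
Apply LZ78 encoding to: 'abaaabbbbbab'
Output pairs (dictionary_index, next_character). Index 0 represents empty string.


LZ78 encoding steps:
Dictionary: {0: ''}
Step 1: w='' (idx 0), next='a' -> output (0, 'a'), add 'a' as idx 1
Step 2: w='' (idx 0), next='b' -> output (0, 'b'), add 'b' as idx 2
Step 3: w='a' (idx 1), next='a' -> output (1, 'a'), add 'aa' as idx 3
Step 4: w='a' (idx 1), next='b' -> output (1, 'b'), add 'ab' as idx 4
Step 5: w='b' (idx 2), next='b' -> output (2, 'b'), add 'bb' as idx 5
Step 6: w='bb' (idx 5), next='a' -> output (5, 'a'), add 'bba' as idx 6
Step 7: w='b' (idx 2), end of input -> output (2, '')


Encoded: [(0, 'a'), (0, 'b'), (1, 'a'), (1, 'b'), (2, 'b'), (5, 'a'), (2, '')]


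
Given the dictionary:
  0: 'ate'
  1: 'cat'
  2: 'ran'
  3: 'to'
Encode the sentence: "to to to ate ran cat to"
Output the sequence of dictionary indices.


Look up each word in the dictionary:
  'to' -> 3
  'to' -> 3
  'to' -> 3
  'ate' -> 0
  'ran' -> 2
  'cat' -> 1
  'to' -> 3

Encoded: [3, 3, 3, 0, 2, 1, 3]


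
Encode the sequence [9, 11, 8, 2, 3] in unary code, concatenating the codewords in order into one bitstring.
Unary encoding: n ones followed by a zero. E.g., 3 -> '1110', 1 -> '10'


Encode each number as n ones followed by a terminating 0:
  9 -> 1111111110 (10 bits)
  11 -> 111111111110 (12 bits)
  8 -> 111111110 (9 bits)
  2 -> 110 (3 bits)
  3 -> 1110 (4 bits)
Total length = 10 + 12 + 9 + 3 + 4 = 38 bits.

Unary([9, 11, 8, 2, 3]) = 11111111101111111111101111111101101110 (38 bits)


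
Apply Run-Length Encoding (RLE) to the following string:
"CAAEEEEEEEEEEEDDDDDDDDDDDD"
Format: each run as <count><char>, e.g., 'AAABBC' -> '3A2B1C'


Scanning runs left to right:
  i=0: run of 'C' x 1 -> '1C'
  i=1: run of 'A' x 2 -> '2A'
  i=3: run of 'E' x 11 -> '11E'
  i=14: run of 'D' x 12 -> '12D'

RLE = 1C2A11E12D


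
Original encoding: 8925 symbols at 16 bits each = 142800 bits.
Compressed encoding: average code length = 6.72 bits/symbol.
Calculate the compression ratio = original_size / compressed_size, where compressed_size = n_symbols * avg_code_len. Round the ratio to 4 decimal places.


original_size = n_symbols * orig_bits = 8925 * 16 = 142800 bits
compressed_size = n_symbols * avg_code_len = 8925 * 6.72 = 59976.0 bits
ratio = original_size / compressed_size = 142800 / 59976.0 = 2.381

Compression ratio = 2.381


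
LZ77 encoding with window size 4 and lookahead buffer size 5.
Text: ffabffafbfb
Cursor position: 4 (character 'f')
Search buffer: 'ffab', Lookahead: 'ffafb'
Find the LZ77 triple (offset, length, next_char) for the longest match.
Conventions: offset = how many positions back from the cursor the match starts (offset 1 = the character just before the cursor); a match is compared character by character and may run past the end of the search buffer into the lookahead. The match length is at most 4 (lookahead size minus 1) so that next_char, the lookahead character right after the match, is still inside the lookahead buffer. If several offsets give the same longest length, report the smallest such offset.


Try each offset into the search buffer:
  offset=1 (pos 3, char 'b'): match length 0
  offset=2 (pos 2, char 'a'): match length 0
  offset=3 (pos 1, char 'f'): match length 1
  offset=4 (pos 0, char 'f'): match length 3
Longest match has length 3 at offset 4.
next_char = character at position 4 + 3 = 7 -> 'f'

Best match: offset=4, length=3 (matching 'ffa' starting at position 0)
LZ77 triple: (4, 3, 'f')


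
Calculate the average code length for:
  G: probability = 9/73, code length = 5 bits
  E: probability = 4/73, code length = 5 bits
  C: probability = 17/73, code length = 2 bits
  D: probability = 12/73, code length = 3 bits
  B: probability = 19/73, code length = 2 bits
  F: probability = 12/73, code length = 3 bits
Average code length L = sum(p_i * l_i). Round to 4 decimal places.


Weighted contributions p_i * l_i:
  G: (9/73) * 5 = 45/73
  E: (4/73) * 5 = 20/73
  C: (17/73) * 2 = 34/73
  D: (12/73) * 3 = 36/73
  B: (19/73) * 2 = 38/73
  F: (12/73) * 3 = 36/73
Sum = (45 + 20 + 34 + 36 + 38 + 36)/73 = 209/73

L = 209/73 = 2.8630 bits/symbol


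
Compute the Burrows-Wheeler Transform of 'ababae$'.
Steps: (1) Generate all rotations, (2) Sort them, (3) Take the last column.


Rotations (sorted):
  0: $ababae -> last char: e
  1: ababae$ -> last char: $
  2: abae$ab -> last char: b
  3: ae$abab -> last char: b
  4: babae$a -> last char: a
  5: bae$aba -> last char: a
  6: e$ababa -> last char: a


BWT = e$bbaaa


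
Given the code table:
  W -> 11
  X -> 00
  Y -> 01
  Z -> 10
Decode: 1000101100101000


Decoding:
10 -> Z
00 -> X
10 -> Z
11 -> W
00 -> X
10 -> Z
10 -> Z
00 -> X


Result: ZXZWXZZX


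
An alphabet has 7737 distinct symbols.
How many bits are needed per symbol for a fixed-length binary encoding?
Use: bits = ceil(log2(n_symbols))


log2(7737) = 12.9176
Bracket: 2^12 = 4096 < 7737 <= 2^13 = 8192
So ceil(log2(7737)) = 13

bits = ceil(log2(7737)) = ceil(12.9176) = 13 bits


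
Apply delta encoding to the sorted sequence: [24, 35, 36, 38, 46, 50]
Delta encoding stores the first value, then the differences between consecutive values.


First value: 24
Deltas:
  35 - 24 = 11
  36 - 35 = 1
  38 - 36 = 2
  46 - 38 = 8
  50 - 46 = 4


Delta encoded: [24, 11, 1, 2, 8, 4]


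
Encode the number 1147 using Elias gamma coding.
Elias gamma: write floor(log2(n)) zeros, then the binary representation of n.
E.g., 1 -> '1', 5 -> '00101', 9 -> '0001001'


num_bits = floor(log2(1147)) + 1 = 11
leading_zeros = num_bits - 1 = 10
binary(1147) = 10001111011

Elias gamma(1147) = '0000000000' + '10001111011' = 000000000010001111011 (21 bits)


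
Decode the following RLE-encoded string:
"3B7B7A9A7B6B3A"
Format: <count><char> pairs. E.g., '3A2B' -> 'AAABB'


Expanding each <count><char> pair:
  3B -> 'BBB'
  7B -> 'BBBBBBB'
  7A -> 'AAAAAAA'
  9A -> 'AAAAAAAAA'
  7B -> 'BBBBBBB'
  6B -> 'BBBBBB'
  3A -> 'AAA'

Decoded = BBBBBBBBBBAAAAAAAAAAAAAAAABBBBBBBBBBBBBAAA


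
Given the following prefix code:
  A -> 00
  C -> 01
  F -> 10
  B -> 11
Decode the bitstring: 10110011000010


Decoding step by step:
Bits 10 -> F
Bits 11 -> B
Bits 00 -> A
Bits 11 -> B
Bits 00 -> A
Bits 00 -> A
Bits 10 -> F


Decoded message: FBABAAF


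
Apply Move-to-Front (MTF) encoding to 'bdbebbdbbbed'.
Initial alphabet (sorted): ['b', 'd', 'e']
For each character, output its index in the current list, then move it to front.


MTF encoding:
'b': index 0 in ['b', 'd', 'e'] -> ['b', 'd', 'e']
'd': index 1 in ['b', 'd', 'e'] -> ['d', 'b', 'e']
'b': index 1 in ['d', 'b', 'e'] -> ['b', 'd', 'e']
'e': index 2 in ['b', 'd', 'e'] -> ['e', 'b', 'd']
'b': index 1 in ['e', 'b', 'd'] -> ['b', 'e', 'd']
'b': index 0 in ['b', 'e', 'd'] -> ['b', 'e', 'd']
'd': index 2 in ['b', 'e', 'd'] -> ['d', 'b', 'e']
'b': index 1 in ['d', 'b', 'e'] -> ['b', 'd', 'e']
'b': index 0 in ['b', 'd', 'e'] -> ['b', 'd', 'e']
'b': index 0 in ['b', 'd', 'e'] -> ['b', 'd', 'e']
'e': index 2 in ['b', 'd', 'e'] -> ['e', 'b', 'd']
'd': index 2 in ['e', 'b', 'd'] -> ['d', 'e', 'b']


Output: [0, 1, 1, 2, 1, 0, 2, 1, 0, 0, 2, 2]


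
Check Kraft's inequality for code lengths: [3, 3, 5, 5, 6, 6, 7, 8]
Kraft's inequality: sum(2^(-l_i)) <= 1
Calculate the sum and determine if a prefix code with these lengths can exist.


Sum = 2^(-3) + 2^(-3) + 2^(-5) + 2^(-5) + 2^(-6) + 2^(-6) + 2^(-7) + 2^(-8)
    = 0.125 + 0.125 + 0.03125 + 0.03125 + 0.015625 + 0.015625 + 0.0078125 + 0.00390625
    = 91/256 = 0.35546875
Since 0.35546875 <= 1, Kraft's inequality IS satisfied.
A prefix code with these lengths CAN exist.

Kraft sum = 0.35546875. Satisfied.


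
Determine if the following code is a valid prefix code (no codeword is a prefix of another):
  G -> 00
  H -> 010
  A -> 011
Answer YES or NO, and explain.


Checking each pair (does one codeword prefix another?):
  G='00' vs H='010': no prefix
  G='00' vs A='011': no prefix
  H='010' vs G='00': no prefix
  H='010' vs A='011': no prefix
  A='011' vs G='00': no prefix
  A='011' vs H='010': no prefix
No violation found over all pairs.

YES -- this is a valid prefix code. No codeword is a prefix of any other codeword.


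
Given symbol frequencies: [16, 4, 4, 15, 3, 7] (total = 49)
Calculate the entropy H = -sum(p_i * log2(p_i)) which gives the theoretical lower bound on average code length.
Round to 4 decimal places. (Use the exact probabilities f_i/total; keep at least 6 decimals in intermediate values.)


Per-symbol terms -p_i * log2(p_i) with p_i = f_i/49:
  p = 16/49 = 0.326531: log2(p) = -1.614710, -p*log2(p) = 0.527252
  p = 4/49 = 0.081633: log2(p) = -3.614710, -p*log2(p) = 0.295078
  p = 4/49 = 0.081633: log2(p) = -3.614710, -p*log2(p) = 0.295078
  p = 15/49 = 0.306122: log2(p) = -1.707819, -p*log2(p) = 0.522802
  p = 3/49 = 0.061224: log2(p) = -4.029747, -p*log2(p) = 0.246719
  p = 7/49 = 0.142857: log2(p) = -2.807355, -p*log2(p) = 0.401051
H = 0.527252 + 0.295078 + 0.295078 + 0.522802 + 0.246719 + 0.401051 = 2.287980

H = 2.288 bits/symbol


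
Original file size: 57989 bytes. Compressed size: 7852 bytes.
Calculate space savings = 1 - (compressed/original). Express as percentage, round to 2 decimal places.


ratio = compressed/original = 7852/57989 = 0.135405
savings = 1 - ratio = 1 - 0.135405 = 0.864595
as a percentage: 0.864595 * 100 = 86.46%

Space savings = 1 - 7852/57989 = 86.46%


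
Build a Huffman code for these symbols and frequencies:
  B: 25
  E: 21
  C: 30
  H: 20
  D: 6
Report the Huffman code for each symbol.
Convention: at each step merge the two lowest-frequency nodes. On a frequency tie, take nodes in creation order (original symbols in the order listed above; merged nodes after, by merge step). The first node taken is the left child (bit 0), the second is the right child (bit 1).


Huffman tree construction:
Step 1: Merge D(6) + H(20) = 26
Step 2: Merge E(21) + B(25) = 46
Step 3: Merge (D+H)(26) + C(30) = 56
Step 4: Merge (E+B)(46) + ((D+H)+C)(56) = 102
Read each symbol's code off the tree from the root (left child = 0, right child = 1).

Codes:
  B: 01 (length 2)
  E: 00 (length 2)
  C: 11 (length 2)
  H: 101 (length 3)
  D: 100 (length 3)
Average code length: 230/102 = 2.2549 bits/symbol


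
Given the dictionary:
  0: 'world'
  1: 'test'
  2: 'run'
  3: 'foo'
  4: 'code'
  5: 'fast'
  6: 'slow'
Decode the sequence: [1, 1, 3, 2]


Look up each index in the dictionary:
  1 -> 'test'
  1 -> 'test'
  3 -> 'foo'
  2 -> 'run'

Decoded: "test test foo run"
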